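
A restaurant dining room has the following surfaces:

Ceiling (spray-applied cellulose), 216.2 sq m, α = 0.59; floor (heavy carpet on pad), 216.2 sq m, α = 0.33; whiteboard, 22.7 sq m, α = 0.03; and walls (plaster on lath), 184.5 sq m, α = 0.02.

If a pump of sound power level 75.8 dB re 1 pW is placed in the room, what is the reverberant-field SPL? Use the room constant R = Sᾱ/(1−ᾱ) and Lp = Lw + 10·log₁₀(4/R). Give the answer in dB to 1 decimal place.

Σ(Sᵢαᵢ) = 216.2×0.59 + 216.2×0.33 + 22.7×0.03 + 184.5×0.02 = 203.275; total area S = 639.6 sq m.
ᾱ = 203.275/639.6 = 0.3178; R = Sᾱ/(1−ᾱ) = 203.275/(1−0.3178) = 297.970 sq m.
Lp = Lw + 10 log₁₀(4/R) = 75.8 -18.72 = 57.1 dB.

57.1 dB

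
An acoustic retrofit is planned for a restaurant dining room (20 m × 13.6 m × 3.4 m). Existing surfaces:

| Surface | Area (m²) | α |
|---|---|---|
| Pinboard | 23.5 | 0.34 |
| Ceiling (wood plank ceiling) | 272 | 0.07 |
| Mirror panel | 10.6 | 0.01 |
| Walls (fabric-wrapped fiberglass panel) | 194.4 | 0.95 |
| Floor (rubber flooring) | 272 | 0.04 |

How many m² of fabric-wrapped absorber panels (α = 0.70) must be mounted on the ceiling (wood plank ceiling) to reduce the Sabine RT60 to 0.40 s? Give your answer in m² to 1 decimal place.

237.4

Summing Sᵢαᵢ: 7.990 + 19.040 + 0.106 + 184.680 + 10.880 → A₁ = 222.696 sabins.
V = 924.8 m³. Target absorption A₂ = 0.161 × 924.8 / 0.40 = 372.232 sabins.
ΔA needed = 372.232 − 222.696 = 149.536 sabins.
Each m² of panel replacing the ceiling (wood plank ceiling) adds (0.70 − 0.07) = 0.63 sabins.
Area = ΔA/Δα = 149.536/0.63 = 237.4 m².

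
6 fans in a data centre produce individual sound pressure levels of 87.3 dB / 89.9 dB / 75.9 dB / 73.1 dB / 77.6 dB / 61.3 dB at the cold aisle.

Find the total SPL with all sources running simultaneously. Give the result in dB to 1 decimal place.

92.1 dB

Σ 10^(Lᵢ/10) = 1.632e+09.
Back to dB: 10·log₁₀ Σ = 92.1 dB.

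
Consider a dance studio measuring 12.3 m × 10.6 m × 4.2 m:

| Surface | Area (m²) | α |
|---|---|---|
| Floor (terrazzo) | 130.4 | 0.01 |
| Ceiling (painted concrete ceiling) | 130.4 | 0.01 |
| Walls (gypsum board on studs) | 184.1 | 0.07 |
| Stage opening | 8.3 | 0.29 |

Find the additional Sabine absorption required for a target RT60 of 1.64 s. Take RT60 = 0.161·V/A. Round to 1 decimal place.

35.9 sabins

Equivalent absorption area: A₁ = 130.4·0.01 + 130.4·0.01 + 184.1·0.07 + 8.3·0.29 = 17.902 m².
V = 547.596 m³. Required absorption A₂ = 0.161 × 547.596 / 1.64 = 53.758 sabins.
Shortfall: 53.758 − 17.902 = 35.9 sabins.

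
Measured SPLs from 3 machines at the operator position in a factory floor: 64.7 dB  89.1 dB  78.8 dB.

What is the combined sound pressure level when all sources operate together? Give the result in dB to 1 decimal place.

89.5 dB

Sum in the linear (power) domain: Σ 10^(Lᵢ/10) = 10^(64.7/10) + 10^(89.1/10) + 10^(78.8/10) = 8.916e+08.
Combined level = 10 log₁₀(8.916e+08) = 89.5 dB.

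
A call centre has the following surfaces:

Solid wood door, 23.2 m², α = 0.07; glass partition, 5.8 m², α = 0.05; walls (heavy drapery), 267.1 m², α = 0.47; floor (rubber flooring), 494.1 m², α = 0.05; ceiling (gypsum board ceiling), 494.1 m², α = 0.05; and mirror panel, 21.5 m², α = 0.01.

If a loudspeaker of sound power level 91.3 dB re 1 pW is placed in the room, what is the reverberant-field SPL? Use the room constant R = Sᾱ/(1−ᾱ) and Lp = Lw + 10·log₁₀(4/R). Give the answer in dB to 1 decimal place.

A = 177.076 sabins; S = 1305.8 m².
ᾱ = 177.076/1305.8 = 0.1356; R = Sᾱ/(1−ᾱ) = 177.076/(1−0.1356) = 204.854 m².
Lp = Lw + 10 log₁₀(4/R) = 91.3 -17.09 = 74.2 dB.

74.2 dB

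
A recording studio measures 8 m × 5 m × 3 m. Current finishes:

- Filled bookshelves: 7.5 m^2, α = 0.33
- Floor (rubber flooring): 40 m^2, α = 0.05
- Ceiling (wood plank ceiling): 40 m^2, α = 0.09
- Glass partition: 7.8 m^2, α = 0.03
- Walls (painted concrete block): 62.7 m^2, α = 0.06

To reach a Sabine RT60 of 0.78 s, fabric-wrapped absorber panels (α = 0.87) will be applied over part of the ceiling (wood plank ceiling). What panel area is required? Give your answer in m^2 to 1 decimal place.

Total absorption A₁ = 7.5×0.33 + 40×0.05 + 40×0.09 + 7.8×0.03 + 62.7×0.06
  = 2.475 + 2.000 + 3.600 + 0.234 + 3.762 = 12.071 m^2 sabins.
Required A₂ = 0.161·120/0.78 = 24.769 sabins.
ΔA needed = 24.769 − 12.071 = 12.698 sabins.
Each m^2 of panel replacing the ceiling (wood plank ceiling) adds (0.87 − 0.09) = 0.78 sabins.
Panel area = 12.698 / 0.78 = 16.3 m^2.

16.3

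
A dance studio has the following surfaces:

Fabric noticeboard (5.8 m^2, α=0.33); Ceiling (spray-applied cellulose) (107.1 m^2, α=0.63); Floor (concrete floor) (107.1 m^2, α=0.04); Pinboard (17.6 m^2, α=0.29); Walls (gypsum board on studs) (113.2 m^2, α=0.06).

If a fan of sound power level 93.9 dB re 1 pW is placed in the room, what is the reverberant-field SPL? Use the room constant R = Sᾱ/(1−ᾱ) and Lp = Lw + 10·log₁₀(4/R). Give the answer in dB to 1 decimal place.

Σ(Sᵢαᵢ) = 5.8·0.33 + 107.1·0.63 + 107.1·0.04 + 17.6·0.29 + 113.2·0.06 = 85.567; total area S = 350.8 m^2.
ᾱ = 0.2439, so room constant R = A/(1−ᾱ) = 113.169 m^2.
Lp = 93.9 + 10·log₁₀(4/113.169) = 93.9 + (-14.52) = 79.4 dB.

79.4 dB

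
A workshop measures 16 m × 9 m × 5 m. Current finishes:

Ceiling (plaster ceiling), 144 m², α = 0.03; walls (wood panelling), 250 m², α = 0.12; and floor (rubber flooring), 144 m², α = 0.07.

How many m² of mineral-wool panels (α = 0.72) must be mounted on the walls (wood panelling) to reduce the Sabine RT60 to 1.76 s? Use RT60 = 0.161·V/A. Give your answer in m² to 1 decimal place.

35.8

Total absorption A₁ = 144·0.03 + 250·0.12 + 144·0.07
  = 4.320 + 30.000 + 10.080 = 44.400 m² sabins.
Required A₂ = 0.161·720/1.76 = 65.864 sabins.
Absorption to add: 65.864 − 44.400 = 21.464 sabins.
Each m² of panel replacing the walls (wood panelling) adds (0.72 − 0.12) = 0.60 sabins.
Area = ΔA/Δα = 21.464/0.60 = 35.8 m².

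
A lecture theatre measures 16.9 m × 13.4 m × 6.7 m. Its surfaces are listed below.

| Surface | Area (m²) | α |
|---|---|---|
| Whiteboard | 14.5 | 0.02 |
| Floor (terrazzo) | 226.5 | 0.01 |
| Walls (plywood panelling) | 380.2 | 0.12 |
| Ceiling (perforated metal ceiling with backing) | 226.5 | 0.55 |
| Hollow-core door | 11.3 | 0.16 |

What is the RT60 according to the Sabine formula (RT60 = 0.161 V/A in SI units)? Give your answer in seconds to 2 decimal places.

1.40 s

Equivalent absorption area: A = 14.5×0.02 + 226.5×0.01 + 380.2×0.12 + 226.5×0.55 + 11.3×0.16 = 174.562 m².
V = 16.9·13.4·6.7 = 1517.282 m³.
Sabine: RT60 = 0.161 × 1517.282 / 174.562 = 1.40 s.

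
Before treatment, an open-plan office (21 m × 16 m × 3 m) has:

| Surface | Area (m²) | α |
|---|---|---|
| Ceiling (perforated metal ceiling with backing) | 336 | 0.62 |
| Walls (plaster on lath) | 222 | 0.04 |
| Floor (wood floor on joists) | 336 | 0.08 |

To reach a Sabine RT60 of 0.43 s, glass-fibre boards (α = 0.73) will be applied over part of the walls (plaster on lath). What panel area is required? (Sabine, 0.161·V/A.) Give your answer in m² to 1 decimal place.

193.2

Equivalent absorption area: A₁ = 336*0.62 + 222*0.04 + 336*0.08 = 244.080 m².
V = 1008 m³. Target absorption A₂ = 0.161 × 1008 / 0.43 = 377.414 sabins.
Absorption to add: 377.414 − 244.080 = 133.334 sabins.
Net gain per m²: Δα = 0.73 − 0.04 = 0.69.
Area = ΔA/Δα = 133.334/0.69 = 193.2 m².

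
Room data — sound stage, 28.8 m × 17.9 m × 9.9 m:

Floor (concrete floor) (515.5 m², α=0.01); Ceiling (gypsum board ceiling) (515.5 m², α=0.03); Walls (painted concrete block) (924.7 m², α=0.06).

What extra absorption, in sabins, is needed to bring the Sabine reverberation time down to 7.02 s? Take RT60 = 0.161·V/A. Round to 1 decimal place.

40.9 sabins

Summing Sᵢαᵢ: 5.155 + 15.465 + 55.482 → A₁ = 76.102 sabins.
V = 5103.648 m³. Required absorption A₂ = 0.161 × 5103.648 / 7.02 = 117.049 sabins.
ΔA = A₂ − A₁ = 117.049 − 76.102 = 40.9 sabins.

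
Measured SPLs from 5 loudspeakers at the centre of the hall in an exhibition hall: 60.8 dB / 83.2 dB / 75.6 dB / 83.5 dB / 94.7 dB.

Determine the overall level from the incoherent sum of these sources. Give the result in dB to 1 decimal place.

95.3 dB

Σ 10^(Lᵢ/10) = 3.422e+09.
Combined level = 10 log₁₀(3.422e+09) = 95.3 dB.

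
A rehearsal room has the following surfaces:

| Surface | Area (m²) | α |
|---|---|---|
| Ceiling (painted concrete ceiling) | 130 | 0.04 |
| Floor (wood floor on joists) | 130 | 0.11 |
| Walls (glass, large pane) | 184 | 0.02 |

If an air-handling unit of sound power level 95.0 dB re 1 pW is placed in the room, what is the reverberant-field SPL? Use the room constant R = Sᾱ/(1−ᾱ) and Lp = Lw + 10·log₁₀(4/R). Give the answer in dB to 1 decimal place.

87.1 dB

A = 23.180 sabins; S = 444.0 m².
ᾱ = 0.0522, so room constant R = A/(1−ᾱ) = 24.457 m².
Lp = Lw + 10 log₁₀(4/R) = 95.0 -7.86 = 87.1 dB.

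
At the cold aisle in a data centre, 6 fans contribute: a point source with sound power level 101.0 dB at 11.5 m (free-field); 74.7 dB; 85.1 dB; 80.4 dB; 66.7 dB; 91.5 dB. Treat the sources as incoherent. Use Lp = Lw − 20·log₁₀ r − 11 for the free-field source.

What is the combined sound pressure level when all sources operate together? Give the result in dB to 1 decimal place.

92.8 dB

Source at 11.5 m: Lp = 101.0 − 20·log₁₀(11.5) − 11 = 68.8 dB.
Sum in the linear (power) domain: Σ 10^(Lᵢ/10) = 10^(68.8/10) + 10^(74.7/10) + 10^(85.1/10) + 10^(80.4/10) + 10^(66.7/10) + 10^(91.5/10) = 1.888e+09.
Combined level = 10 log₁₀(1.888e+09) = 92.8 dB.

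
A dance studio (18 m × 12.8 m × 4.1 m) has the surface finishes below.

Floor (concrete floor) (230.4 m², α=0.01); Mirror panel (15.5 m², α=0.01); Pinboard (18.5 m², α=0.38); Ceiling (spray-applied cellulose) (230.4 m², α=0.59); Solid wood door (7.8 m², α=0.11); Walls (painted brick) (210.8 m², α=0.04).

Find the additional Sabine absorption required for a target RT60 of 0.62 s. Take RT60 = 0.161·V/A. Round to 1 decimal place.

90.6 sabins

Summing Sᵢαᵢ: 2.304 + 0.155 + 7.030 + 135.936 + 0.858 + 8.432 → A₁ = 154.715 sabins.
V = 944.64 m³. Required absorption A₂ = 0.161 × 944.64 / 0.62 = 245.302 sabins.
ΔA = A₂ − A₁ = 245.302 − 154.715 = 90.6 sabins.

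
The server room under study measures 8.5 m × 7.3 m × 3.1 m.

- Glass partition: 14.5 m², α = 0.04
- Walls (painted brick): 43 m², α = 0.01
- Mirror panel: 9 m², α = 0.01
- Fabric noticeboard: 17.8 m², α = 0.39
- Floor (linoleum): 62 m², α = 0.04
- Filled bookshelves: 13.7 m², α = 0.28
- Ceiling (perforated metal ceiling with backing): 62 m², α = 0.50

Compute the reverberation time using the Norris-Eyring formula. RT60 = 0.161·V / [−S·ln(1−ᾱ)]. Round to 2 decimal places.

0.61 seconds

Total surface area S = 14.5 + 43 + 9 + 17.8 + 62 + 13.7 + 62 = 222.0 m².
Σ(Sᵢαᵢ) = 14.5×0.04 + 43×0.01 + 9×0.01 + 17.8×0.39 + 62×0.04 + 13.7×0.28 + 62×0.50 = 45.358.
ᾱ = 45.358 / 222.0 = 0.2043.
Eyring denominator: −S ln(1−ᾱ) = 50.734.
V = 8.5 × 7.3 × 3.1 = 192.355 m³.
RT60 = 0.161 × 192.355 / 50.734 = 0.61 s.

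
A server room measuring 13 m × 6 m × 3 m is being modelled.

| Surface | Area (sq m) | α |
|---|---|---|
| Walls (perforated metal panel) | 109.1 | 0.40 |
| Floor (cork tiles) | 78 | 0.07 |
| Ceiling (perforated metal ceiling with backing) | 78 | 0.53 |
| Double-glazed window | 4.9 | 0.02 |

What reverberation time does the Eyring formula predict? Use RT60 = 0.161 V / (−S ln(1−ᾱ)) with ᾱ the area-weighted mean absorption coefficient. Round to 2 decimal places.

S = Σ Sᵢ = 270.0 sq m.
Σ(Sᵢαᵢ) = 109.1×0.40 + 78×0.07 + 78×0.53 + 4.9×0.02 = 90.538.
Mean coefficient ᾱ = A/S = 0.3353.
−S·ln(1−ᾱ) = −270.0 × ln(1 − 0.3353) = 110.273.
V = 13 × 6 × 3 = 234 m³.
RT60 = 0.161 × 234 / 110.273 = 0.34 s.

0.34 s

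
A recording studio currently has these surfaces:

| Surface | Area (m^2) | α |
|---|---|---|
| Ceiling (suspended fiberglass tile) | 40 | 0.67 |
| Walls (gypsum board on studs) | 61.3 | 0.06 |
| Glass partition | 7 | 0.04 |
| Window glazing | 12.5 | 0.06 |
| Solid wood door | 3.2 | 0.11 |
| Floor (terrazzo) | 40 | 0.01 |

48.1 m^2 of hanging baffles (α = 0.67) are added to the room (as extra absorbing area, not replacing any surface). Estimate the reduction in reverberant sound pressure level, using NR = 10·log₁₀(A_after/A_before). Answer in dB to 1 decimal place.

Summing Sᵢαᵢ: 26.800 + 3.678 + 0.280 + 0.750 + 0.352 + 0.400 → A_before = 32.260 sabins.
Added absorption = 48.1 × 0.67 = 32.227 sabins.
A_after = 32.260 + 32.227 = 64.487 sabins.
NR = 10·log₁₀(64.487/32.260) = 3.0 dB.

3.0 dB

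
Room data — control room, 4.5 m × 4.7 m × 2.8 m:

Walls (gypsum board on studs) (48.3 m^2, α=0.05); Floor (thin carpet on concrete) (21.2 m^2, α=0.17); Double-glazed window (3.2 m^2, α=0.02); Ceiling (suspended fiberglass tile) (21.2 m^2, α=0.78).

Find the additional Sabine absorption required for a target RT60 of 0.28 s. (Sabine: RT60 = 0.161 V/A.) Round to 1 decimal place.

Summing Sᵢαᵢ: 2.415 + 3.604 + 0.064 + 16.536 → A₁ = 22.619 sabins.
V = 59.22 m³. Required absorption A₂ = 0.161 × 59.22 / 0.28 = 34.051 sabins.
Additional absorption ΔA = 34.051 − 22.619 = 11.4 sabins.

11.4 sabins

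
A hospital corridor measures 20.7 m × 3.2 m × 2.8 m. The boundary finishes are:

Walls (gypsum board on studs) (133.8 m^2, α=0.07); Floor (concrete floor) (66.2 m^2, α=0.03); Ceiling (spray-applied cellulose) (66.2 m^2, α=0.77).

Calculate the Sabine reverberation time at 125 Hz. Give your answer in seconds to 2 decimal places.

0.48 s

Summing Sᵢαᵢ: 9.366 + 1.986 + 50.974 → A = 62.326 sabins.
Volume V = 20.7 × 3.2 × 2.8 = 185.472 m³.
T = 0.161 V/A = 0.161·185.472/62.326 = 0.48 s.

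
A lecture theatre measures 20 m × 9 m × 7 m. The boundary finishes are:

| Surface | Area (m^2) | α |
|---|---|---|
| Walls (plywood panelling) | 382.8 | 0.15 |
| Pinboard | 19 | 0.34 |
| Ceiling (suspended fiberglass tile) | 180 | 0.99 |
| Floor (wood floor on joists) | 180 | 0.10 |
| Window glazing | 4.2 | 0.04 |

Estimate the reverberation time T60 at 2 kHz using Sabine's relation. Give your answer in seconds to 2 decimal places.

Total absorption A = 382.8*0.15 + 19*0.34 + 180*0.99 + 180*0.10 + 4.2*0.04
  = 57.420 + 6.460 + 178.200 + 18.000 + 0.168 = 260.248 m^2 sabins.
Room volume: 1260 m³.
T = 0.161 V/A = 0.161·1260/260.248 = 0.78 s.

0.78 sec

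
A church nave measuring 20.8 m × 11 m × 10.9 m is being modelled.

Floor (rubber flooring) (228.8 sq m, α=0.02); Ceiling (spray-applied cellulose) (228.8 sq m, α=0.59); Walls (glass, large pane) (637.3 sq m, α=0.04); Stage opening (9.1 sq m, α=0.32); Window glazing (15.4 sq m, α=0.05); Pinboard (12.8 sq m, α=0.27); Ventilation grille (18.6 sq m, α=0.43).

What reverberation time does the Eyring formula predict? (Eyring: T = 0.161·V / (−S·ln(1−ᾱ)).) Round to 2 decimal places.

2.05 seconds

S = Σ Sᵢ = 1150.8 sq m.
Σ(Sᵢαᵢ) = 228.8·0.02 + 228.8·0.59 + 637.3·0.04 + 9.1·0.32 + 15.4·0.05 + 12.8·0.27 + 18.6·0.43 = 180.196.
Mean coefficient ᾱ = A/S = 0.1566.
Eyring denominator: −S ln(1−ᾱ) = 195.997.
V = 20.8 × 11 × 10.9 = 2493.92 m³.
T = 0.161·V/[−S·ln(1−ᾱ)] = 0.161·2493.92/195.997 = 2.05 s.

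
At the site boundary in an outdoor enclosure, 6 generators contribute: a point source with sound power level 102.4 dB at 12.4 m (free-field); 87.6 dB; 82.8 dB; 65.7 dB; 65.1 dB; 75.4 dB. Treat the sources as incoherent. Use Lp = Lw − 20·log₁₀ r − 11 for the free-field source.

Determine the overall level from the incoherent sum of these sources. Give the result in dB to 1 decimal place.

Source at 12.4 m: Lp = 102.4 − 20·log₁₀(12.4) − 11 = 69.5 dB.
Converting to relative power and adding: 10^(69.5/10) + 10^(87.6/10) + 10^(82.8/10) + 10^(65.7/10) + 10^(65.1/10) + 10^(75.4/10) = 8.165e+08.
Combined level = 10 log₁₀(8.165e+08) = 89.1 dB.

89.1 dB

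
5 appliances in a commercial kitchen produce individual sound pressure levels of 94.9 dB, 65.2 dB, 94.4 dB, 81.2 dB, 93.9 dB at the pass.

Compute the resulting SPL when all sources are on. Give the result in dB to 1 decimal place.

Converting to relative power and adding: 10^(94.9/10) + 10^(65.2/10) + 10^(94.4/10) + 10^(81.2/10) + 10^(93.9/10) = 8.434e+09.
Combined level = 10 log₁₀(8.434e+09) = 99.3 dB.

99.3 dB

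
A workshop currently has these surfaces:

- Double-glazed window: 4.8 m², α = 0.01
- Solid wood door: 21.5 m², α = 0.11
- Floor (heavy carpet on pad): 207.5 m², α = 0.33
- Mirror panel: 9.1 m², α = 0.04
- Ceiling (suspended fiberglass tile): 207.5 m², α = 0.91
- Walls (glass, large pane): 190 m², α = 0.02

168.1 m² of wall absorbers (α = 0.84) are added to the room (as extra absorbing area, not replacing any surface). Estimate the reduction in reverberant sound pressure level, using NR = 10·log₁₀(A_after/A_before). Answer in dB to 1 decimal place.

Total absorption A_before = 4.8*0.01 + 21.5*0.11 + 207.5*0.33 + 9.1*0.04 + 207.5*0.91 + 190*0.02
  = 0.048 + 2.365 + 68.475 + 0.364 + 188.825 + 3.800 = 263.877 m² sabins.
Treatment contributes 168.1·0.84 = 141.204 sabins.
A_after = 263.877 + 141.204 = 405.081 sabins.
NR = 10·log₁₀(405.081/263.877) = 1.9 dB.

1.9 dB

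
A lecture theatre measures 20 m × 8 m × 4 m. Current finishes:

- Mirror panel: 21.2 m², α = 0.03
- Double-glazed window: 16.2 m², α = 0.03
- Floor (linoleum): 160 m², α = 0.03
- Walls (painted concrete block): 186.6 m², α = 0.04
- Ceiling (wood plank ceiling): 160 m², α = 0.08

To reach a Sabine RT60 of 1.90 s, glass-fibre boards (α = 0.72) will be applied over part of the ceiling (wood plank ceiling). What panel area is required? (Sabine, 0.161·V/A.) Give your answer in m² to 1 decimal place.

43.8

Equivalent absorption area: A₁ = 21.2·0.03 + 16.2·0.03 + 160·0.03 + 186.6·0.04 + 160·0.08 = 26.186 m².
V = 640 m³. Target absorption A₂ = 0.161 × 640 / 1.90 = 54.232 sabins.
ΔA needed = 54.232 − 26.186 = 28.046 sabins.
Each m² of panel replacing the ceiling (wood plank ceiling) adds (0.72 − 0.08) = 0.64 sabins.
Panel area = 28.046 / 0.64 = 43.8 m².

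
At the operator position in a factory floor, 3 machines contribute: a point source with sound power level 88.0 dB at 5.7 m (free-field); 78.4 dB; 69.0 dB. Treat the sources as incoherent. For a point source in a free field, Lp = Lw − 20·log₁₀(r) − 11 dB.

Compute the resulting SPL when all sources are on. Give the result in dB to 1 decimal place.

79.0 dB

Source at 5.7 m: Lp = 88.0 − 20·log₁₀(5.7) − 11 = 61.9 dB.
Converting to relative power and adding: 10^(61.9/10) + 10^(78.4/10) + 10^(69.0/10) = 7.868e+07.
Combined level = 10 log₁₀(7.868e+07) = 79.0 dB.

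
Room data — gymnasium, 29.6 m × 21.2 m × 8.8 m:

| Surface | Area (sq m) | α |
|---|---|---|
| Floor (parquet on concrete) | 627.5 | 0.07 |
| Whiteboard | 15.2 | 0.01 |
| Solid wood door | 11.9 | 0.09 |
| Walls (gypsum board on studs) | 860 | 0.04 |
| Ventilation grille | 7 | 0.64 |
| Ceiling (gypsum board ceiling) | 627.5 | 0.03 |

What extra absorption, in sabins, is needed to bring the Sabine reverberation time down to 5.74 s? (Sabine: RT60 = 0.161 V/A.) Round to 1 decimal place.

A₁ = Σ Sᵢαᵢ = 627.5·0.07 + 15.2·0.01 + 11.9·0.09 + 860·0.04 + 7·0.64 + 627.5·0.03 = 102.853 sabins.
Target A₂ = 0.161·5522.176/5.74 = 154.890 sabins (V = 5522.176 m³).
ΔA = A₂ − A₁ = 154.890 − 102.853 = 52.0 sabins.

52.0 sabins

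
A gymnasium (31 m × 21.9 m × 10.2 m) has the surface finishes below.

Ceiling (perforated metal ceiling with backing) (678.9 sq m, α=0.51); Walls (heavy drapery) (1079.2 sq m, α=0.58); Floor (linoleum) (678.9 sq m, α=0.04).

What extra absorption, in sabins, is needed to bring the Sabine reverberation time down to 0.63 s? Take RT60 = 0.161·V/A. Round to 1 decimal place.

Equivalent absorption area: A₁ = 678.9*0.51 + 1079.2*0.58 + 678.9*0.04 = 999.331 sq m.
V = 6924.78 m³. Required absorption A₂ = 0.161 × 6924.78 / 0.63 = 1769.666 sabins.
Additional absorption ΔA = 1769.666 − 999.331 = 770.3 sabins.

770.3 sabins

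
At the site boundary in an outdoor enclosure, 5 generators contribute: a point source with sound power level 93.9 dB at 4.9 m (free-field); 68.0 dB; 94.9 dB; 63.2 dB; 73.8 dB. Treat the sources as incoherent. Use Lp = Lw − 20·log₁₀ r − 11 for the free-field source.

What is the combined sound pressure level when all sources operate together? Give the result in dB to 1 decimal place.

Source at 4.9 m: Lp = 93.9 − 20·log₁₀(4.9) − 11 = 69.1 dB.
Converting to relative power and adding: 10^(69.1/10) + 10^(68.0/10) + 10^(94.9/10) + 10^(63.2/10) + 10^(73.8/10) = 3.131e+09.
Back to dB: 10·log₁₀ Σ = 95.0 dB.

95.0 dB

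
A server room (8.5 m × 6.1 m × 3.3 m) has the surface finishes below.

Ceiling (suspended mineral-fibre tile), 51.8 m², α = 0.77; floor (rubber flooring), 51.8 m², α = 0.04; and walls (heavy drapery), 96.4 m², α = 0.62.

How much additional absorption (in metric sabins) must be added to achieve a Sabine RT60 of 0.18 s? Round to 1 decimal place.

51.3 sabins

Equivalent absorption area: A₁ = 51.8·0.77 + 51.8·0.04 + 96.4·0.62 = 101.726 m².
V = 171.105 m³. Required absorption A₂ = 0.161 × 171.105 / 0.18 = 153.044 sabins.
ΔA = A₂ − A₁ = 153.044 − 101.726 = 51.3 sabins.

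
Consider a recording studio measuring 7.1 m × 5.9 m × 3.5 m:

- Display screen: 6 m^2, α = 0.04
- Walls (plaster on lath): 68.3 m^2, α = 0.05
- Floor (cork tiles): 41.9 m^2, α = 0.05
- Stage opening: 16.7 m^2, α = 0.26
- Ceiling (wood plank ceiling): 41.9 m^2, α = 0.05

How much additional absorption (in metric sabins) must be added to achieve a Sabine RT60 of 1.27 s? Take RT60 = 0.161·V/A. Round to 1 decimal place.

6.4 sabins

Equivalent absorption area: A₁ = 6·0.04 + 68.3·0.05 + 41.9·0.05 + 16.7·0.26 + 41.9·0.05 = 12.187 m^2.
V = 146.615 m³. Required absorption A₂ = 0.161 × 146.615 / 1.27 = 18.587 sabins.
ΔA = A₂ − A₁ = 18.587 − 12.187 = 6.4 sabins.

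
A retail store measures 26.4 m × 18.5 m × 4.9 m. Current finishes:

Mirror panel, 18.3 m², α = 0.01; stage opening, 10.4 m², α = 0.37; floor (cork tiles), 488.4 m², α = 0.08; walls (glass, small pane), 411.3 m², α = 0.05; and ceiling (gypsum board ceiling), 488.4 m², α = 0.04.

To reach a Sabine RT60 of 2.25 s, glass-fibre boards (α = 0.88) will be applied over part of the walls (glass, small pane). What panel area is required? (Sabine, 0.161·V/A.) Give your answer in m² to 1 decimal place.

A₁ = Σ Sᵢαᵢ = 18.3*0.01 + 10.4*0.37 + 488.4*0.08 + 411.3*0.05 + 488.4*0.04 = 83.204 sabins.
V = 2393.16 m³. Target absorption A₂ = 0.161 × 2393.16 / 2.25 = 171.244 sabins.
ΔA needed = 171.244 − 83.204 = 88.040 sabins.
Net gain per m²: Δα = 0.88 − 0.05 = 0.83.
Panel area = 88.040 / 0.83 = 106.1 m².

106.1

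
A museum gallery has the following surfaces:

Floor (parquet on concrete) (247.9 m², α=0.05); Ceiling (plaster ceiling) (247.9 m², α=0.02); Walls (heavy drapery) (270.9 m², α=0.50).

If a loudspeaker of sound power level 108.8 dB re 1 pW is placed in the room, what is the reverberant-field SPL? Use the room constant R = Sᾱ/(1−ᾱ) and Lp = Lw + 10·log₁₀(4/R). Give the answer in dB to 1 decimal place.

A = 152.803 sabins; S = 766.7 m².
ᾱ = 0.1993, so room constant R = A/(1−ᾱ) = 190.837 m².
Lp = 108.8 + 10·log₁₀(4/190.837) = 108.8 + (-16.79) = 92.0 dB.

92.0 dB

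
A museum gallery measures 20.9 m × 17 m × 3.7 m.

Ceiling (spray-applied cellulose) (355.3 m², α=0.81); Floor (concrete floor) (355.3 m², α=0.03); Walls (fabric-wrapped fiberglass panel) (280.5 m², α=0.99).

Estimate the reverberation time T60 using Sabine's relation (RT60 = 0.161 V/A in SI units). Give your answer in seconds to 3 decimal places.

0.367 sec

Total absorption A = 355.3*0.81 + 355.3*0.03 + 280.5*0.99
  = 287.793 + 10.659 + 277.695 = 576.147 m² sabins.
V = 20.9·17·3.7 = 1314.61 m³.
Sabine: RT60 = 0.161 × 1314.61 / 576.147 = 0.367 s.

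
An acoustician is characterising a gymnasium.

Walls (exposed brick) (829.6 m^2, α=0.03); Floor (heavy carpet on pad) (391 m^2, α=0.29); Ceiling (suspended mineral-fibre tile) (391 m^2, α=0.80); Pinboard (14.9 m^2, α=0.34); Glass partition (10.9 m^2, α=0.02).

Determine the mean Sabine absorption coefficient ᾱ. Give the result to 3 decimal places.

S = Σ Sᵢ = 829.6 + 391 + 391 + 14.9 + 10.9 = 1637.4 m^2.
Σ(Sᵢαᵢ) = 829.6×0.03 + 391×0.29 + 391×0.80 + 14.9×0.34 + 10.9×0.02 = 456.362.
ᾱ = 456.362 / 1637.4 = 0.279.

0.279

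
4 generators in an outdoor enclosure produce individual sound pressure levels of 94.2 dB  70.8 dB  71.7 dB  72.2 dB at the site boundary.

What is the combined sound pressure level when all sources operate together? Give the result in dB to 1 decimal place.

Converting to relative power and adding: 10^(94.2/10) + 10^(70.8/10) + 10^(71.7/10) + 10^(72.2/10) = 2.674e+09.
Back to dB: 10·log₁₀ Σ = 94.3 dB.

94.3 dB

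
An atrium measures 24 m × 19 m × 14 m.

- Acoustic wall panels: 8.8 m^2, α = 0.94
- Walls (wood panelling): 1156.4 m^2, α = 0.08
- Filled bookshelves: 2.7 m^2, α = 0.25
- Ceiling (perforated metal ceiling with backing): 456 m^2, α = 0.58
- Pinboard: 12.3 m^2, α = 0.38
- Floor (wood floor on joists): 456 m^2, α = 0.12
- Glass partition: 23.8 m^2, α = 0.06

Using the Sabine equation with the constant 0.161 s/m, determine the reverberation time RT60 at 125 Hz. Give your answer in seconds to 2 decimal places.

2.41 sec

A = Σ Sᵢαᵢ = 8.8*0.94 + 1156.4*0.08 + 2.7*0.25 + 456*0.58 + 12.3*0.38 + 456*0.12 + 23.8*0.06 = 426.761 sabins.
Volume V = 24 × 19 × 14 = 6384 m³.
Sabine: RT60 = 0.161 × 6384 / 426.761 = 2.41 s.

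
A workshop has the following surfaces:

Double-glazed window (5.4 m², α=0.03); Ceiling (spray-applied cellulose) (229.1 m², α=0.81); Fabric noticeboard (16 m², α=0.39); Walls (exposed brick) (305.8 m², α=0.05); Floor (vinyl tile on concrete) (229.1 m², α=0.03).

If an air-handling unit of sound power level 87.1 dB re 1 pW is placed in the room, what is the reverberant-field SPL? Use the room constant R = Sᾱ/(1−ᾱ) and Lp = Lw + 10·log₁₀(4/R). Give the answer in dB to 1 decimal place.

68.4 dB

Σ(Sᵢαᵢ) = 5.4·0.03 + 229.1·0.81 + 16·0.39 + 305.8·0.05 + 229.1·0.03 = 214.136; total area S = 785.4 m².
ᾱ = 0.2726, so room constant R = A/(1−ᾱ) = 294.385 m².
Lp = Lw + 10 log₁₀(4/R) = 87.1 -18.67 = 68.4 dB.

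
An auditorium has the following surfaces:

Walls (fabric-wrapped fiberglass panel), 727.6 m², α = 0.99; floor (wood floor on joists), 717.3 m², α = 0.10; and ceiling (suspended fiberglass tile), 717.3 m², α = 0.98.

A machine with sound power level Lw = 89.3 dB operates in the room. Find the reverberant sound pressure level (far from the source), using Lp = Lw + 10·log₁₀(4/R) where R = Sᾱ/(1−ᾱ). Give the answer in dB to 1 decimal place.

58.5 dB

A = 1495.008 sabins; S = 2162.2 m².
ᾱ = 0.6914, so room constant R = A/(1−ᾱ) = 4844.485 m².
Lp = 89.3 + 10·log₁₀(4/4844.485) = 89.3 + (-30.83) = 58.5 dB.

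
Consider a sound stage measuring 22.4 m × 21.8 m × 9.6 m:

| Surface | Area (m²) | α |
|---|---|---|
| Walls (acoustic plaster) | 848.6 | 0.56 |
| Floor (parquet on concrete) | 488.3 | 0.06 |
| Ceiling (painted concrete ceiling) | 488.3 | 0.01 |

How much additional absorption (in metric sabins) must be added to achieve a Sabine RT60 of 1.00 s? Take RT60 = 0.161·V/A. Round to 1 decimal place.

Total absorption A₁ = 848.6·0.56 + 488.3·0.06 + 488.3·0.01
  = 475.216 + 29.298 + 4.883 = 509.397 m² sabins.
V = 4687.872 m³. Required absorption A₂ = 0.161 × 4687.872 / 1.00 = 754.747 sabins.
Additional absorption ΔA = 754.747 − 509.397 = 245.4 sabins.

245.4 sabins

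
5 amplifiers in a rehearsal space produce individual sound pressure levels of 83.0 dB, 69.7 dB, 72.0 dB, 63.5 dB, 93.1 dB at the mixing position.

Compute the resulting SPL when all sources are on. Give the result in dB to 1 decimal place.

93.6 dB

Sum in the linear (power) domain: Σ 10^(Lᵢ/10) = 10^(83.0/10) + 10^(69.7/10) + 10^(72.0/10) + 10^(63.5/10) + 10^(93.1/10) = 2.269e+09.
L_total = 10·log₁₀(2.269e+09) = 93.6 dB.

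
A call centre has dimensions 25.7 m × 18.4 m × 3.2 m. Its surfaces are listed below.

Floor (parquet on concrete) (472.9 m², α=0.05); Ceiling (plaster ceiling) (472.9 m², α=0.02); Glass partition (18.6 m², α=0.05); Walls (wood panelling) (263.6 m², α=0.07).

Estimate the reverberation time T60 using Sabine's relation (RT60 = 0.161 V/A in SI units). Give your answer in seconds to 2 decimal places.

4.64 sec

Equivalent absorption area: A = 472.9×0.05 + 472.9×0.02 + 18.6×0.05 + 263.6×0.07 = 52.485 m².
V = 25.7·18.4·3.2 = 1513.216 m³.
Sabine: RT60 = 0.161 × 1513.216 / 52.485 = 4.64 s.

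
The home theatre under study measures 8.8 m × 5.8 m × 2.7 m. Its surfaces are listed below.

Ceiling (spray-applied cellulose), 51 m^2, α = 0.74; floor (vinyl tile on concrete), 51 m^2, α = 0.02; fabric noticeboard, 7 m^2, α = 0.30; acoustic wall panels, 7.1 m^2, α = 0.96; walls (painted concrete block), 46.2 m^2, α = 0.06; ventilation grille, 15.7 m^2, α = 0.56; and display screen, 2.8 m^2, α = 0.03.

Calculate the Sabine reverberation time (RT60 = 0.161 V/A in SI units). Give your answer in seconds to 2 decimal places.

0.37 s

A = Σ Sᵢαᵢ = 51×0.74 + 51×0.02 + 7×0.30 + 7.1×0.96 + 46.2×0.06 + 15.7×0.56 + 2.8×0.03 = 59.324 sabins.
Room volume: 137.808 m³.
Sabine: RT60 = 0.161 × 137.808 / 59.324 = 0.37 s.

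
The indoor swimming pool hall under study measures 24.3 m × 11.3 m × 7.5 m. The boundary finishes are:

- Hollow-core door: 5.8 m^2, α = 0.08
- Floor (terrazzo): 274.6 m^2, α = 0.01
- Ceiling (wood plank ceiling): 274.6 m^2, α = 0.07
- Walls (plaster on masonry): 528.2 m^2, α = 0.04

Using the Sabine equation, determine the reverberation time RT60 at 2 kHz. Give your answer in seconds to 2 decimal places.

7.61 sec

A = Σ Sᵢαᵢ = 5.8*0.08 + 274.6*0.01 + 274.6*0.07 + 528.2*0.04 = 43.560 sabins.
Room volume: 2059.425 m³.
Sabine: RT60 = 0.161 × 2059.425 / 43.560 = 7.61 s.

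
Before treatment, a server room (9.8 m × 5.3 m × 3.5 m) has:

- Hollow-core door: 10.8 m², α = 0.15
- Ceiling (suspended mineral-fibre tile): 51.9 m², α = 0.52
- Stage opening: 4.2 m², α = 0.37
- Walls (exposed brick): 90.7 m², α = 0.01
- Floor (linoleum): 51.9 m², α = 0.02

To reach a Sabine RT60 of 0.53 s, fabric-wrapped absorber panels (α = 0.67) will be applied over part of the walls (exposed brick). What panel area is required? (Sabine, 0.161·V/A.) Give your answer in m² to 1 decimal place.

35.0

Equivalent absorption area: A₁ = 10.8*0.15 + 51.9*0.52 + 4.2*0.37 + 90.7*0.01 + 51.9*0.02 = 32.107 m².
Required A₂ = 0.161·181.79/0.53 = 55.223 sabins.
ΔA needed = 55.223 − 32.107 = 23.116 sabins.
Each m² of panel replacing the walls (exposed brick) adds (0.67 − 0.01) = 0.66 sabins.
Area = ΔA/Δα = 23.116/0.66 = 35.0 m².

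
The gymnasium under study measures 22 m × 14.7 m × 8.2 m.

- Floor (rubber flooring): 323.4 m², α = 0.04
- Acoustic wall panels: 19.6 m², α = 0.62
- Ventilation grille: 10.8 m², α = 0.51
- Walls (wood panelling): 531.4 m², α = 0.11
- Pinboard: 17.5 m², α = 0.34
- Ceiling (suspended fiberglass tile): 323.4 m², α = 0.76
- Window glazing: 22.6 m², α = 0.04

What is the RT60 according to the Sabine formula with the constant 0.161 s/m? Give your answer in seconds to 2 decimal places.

1.25 s

A = Σ Sᵢαᵢ = 323.4×0.04 + 19.6×0.62 + 10.8×0.51 + 531.4×0.11 + 17.5×0.34 + 323.4×0.76 + 22.6×0.04 = 341.688 sabins.
Room volume: 2651.88 m³.
T = 0.161 V/A = 0.161·2651.88/341.688 = 1.25 s.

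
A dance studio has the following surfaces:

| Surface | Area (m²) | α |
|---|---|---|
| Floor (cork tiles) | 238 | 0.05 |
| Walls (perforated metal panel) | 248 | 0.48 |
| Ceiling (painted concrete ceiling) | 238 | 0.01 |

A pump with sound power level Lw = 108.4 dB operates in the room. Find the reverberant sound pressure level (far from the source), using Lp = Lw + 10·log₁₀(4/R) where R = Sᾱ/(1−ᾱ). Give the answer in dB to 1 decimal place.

92.3 dB

A = 133.320 sabins; S = 724.0 m².
ᾱ = 133.320/724.0 = 0.1841; R = Sᾱ/(1−ᾱ) = 133.320/(1−0.1841) = 163.402 m².
Lp = Lw + 10 log₁₀(4/R) = 108.4 -16.11 = 92.3 dB.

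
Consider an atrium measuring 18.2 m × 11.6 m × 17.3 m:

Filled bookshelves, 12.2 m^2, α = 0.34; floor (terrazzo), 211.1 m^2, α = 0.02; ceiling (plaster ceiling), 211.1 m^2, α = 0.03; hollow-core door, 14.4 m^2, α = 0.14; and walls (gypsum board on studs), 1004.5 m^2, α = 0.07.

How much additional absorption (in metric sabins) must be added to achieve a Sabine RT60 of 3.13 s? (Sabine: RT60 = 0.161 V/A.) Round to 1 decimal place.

100.8 sabins

Summing Sᵢαᵢ: 4.148 + 4.222 + 6.333 + 2.016 + 70.315 → A₁ = 87.034 sabins.
V = 3652.376 m³. Required absorption A₂ = 0.161 × 3652.376 / 3.13 = 187.870 sabins.
Shortfall: 187.870 − 87.034 = 100.8 sabins.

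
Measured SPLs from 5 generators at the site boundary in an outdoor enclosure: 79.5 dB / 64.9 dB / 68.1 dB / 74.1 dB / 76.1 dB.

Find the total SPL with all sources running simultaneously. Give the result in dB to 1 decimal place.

82.2 dB

Converting to relative power and adding: 10^(79.5/10) + 10^(64.9/10) + 10^(68.1/10) + 10^(74.1/10) + 10^(76.1/10) = 1.651e+08.
Combined level = 10 log₁₀(1.651e+08) = 82.2 dB.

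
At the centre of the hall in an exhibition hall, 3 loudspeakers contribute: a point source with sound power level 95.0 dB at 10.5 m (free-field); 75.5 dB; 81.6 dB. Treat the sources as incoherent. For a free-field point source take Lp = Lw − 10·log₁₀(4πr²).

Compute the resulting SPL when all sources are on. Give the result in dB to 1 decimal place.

82.6 dB

Source at 10.5 m: Lp = 95.0 − 10·log₁₀(4π·10.5²) = 95.0 − 10·log₁₀(1385.442) = 63.6 dB.
Σ 10^(Lᵢ/10) = 1.823e+08.
Combined level = 10 log₁₀(1.823e+08) = 82.6 dB.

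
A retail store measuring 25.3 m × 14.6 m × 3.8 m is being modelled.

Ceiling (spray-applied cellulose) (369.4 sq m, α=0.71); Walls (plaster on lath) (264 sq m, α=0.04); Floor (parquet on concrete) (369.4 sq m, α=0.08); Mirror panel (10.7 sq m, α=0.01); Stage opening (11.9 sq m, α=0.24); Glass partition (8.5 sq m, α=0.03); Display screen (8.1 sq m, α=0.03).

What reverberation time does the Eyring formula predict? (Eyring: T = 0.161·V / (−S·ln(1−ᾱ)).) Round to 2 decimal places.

Total surface area S = 369.4 + 264 + 369.4 + 10.7 + 11.9 + 8.5 + 8.1 = 1042.0 sq m.
Absorption A = 369.4×0.71 + 264×0.04 + 369.4×0.08 + 10.7×0.01 + 11.9×0.24 + 8.5×0.03 + 8.1×0.03 = 305.847 sabins.
Mean coefficient ᾱ = A/S = 0.2935.
−S·ln(1−ᾱ) = −1042.0 × ln(1 − 0.2935) = 362.024.
V = 25.3 × 14.6 × 3.8 = 1403.644 m³.
RT60 = 0.161 × 1403.644 / 362.024 = 0.62 s.

0.62 s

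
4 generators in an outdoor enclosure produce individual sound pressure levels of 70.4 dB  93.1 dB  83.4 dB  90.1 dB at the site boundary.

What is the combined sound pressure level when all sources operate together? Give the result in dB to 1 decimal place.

95.2 dB

Σ 10^(Lᵢ/10) = 3.295e+09.
Combined level = 10 log₁₀(3.295e+09) = 95.2 dB.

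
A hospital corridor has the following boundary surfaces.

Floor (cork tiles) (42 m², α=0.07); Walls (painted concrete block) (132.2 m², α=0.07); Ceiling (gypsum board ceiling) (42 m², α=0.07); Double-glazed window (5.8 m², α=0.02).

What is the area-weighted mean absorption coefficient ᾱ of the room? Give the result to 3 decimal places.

0.069

S = Σ Sᵢ = 42 + 132.2 + 42 + 5.8 = 222.0 m².
A = 42*0.07 + 132.2*0.07 + 42*0.07 + 5.8*0.02 = 15.250 sabins.
ᾱ = A/S = 0.069.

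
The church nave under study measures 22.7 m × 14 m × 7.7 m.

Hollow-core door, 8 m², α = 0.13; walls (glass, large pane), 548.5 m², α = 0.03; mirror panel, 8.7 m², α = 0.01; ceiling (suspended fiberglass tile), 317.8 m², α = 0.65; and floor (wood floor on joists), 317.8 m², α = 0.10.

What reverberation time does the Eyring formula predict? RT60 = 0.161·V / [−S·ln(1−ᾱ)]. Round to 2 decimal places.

Total surface area S = 8 + 548.5 + 8.7 + 317.8 + 317.8 = 1200.8 m².
Σ(Sᵢαᵢ) = 8·0.13 + 548.5·0.03 + 8.7·0.01 + 317.8·0.65 + 317.8·0.10 = 255.932.
ᾱ = 255.932 / 1200.8 = 0.2131.
Eyring denominator: −S ln(1−ᾱ) = 287.777.
V = 22.7 × 14 × 7.7 = 2447.06 m³.
T = 0.161·V/[−S·ln(1−ᾱ)] = 0.161·2447.06/287.777 = 1.37 s.

1.37 sec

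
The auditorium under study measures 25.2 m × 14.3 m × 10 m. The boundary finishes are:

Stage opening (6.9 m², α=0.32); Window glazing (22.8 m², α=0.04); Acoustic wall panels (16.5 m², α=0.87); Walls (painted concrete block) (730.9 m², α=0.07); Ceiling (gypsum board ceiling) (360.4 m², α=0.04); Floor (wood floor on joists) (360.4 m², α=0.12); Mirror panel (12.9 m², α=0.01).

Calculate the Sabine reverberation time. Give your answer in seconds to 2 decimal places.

Total absorption A = 6.9*0.32 + 22.8*0.04 + 16.5*0.87 + 730.9*0.07 + 360.4*0.04 + 360.4*0.12 + 12.9*0.01
  = 2.208 + 0.912 + 14.355 + 51.163 + 14.416 + 43.248 + 0.129 = 126.431 m² sabins.
V = 25.2·14.3·10 = 3603.6 m³.
RT60 = 0.161 · V / A = 0.161 × 3603.6 / 126.431 = 4.59 s.

4.59 seconds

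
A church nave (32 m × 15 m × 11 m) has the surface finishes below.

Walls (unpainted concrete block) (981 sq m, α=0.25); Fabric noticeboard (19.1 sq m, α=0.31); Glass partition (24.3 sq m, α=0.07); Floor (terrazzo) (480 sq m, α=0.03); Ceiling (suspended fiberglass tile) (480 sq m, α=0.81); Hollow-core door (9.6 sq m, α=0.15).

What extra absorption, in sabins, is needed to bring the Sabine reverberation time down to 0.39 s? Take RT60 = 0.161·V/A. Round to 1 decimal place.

A₁ = Σ Sᵢαᵢ = 981×0.25 + 19.1×0.31 + 24.3×0.07 + 480×0.03 + 480×0.81 + 9.6×0.15 = 657.512 sabins.
Target A₂ = 0.161·5280/0.39 = 2179.692 sabins (V = 5280 m³).
Shortfall: 2179.692 − 657.512 = 1522.2 sabins.

1522.2 sabins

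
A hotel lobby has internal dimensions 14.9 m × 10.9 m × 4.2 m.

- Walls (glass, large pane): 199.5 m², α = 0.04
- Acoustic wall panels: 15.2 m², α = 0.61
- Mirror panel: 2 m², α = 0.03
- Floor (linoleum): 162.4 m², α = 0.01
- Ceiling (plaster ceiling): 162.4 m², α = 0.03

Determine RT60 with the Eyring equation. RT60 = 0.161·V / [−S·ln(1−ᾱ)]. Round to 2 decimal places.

4.51 seconds

S = Σ Sᵢ = 541.5 m².
Σ(Sᵢαᵢ) = 199.5·0.04 + 15.2·0.61 + 2·0.03 + 162.4·0.01 + 162.4·0.03 = 23.808.
ᾱ = 23.808 / 541.5 = 0.0440.
Eyring denominator: −S ln(1−ᾱ) = 24.366.
V = 14.9 × 10.9 × 4.2 = 682.122 m³.
RT60 = 0.161 × 682.122 / 24.366 = 4.51 s.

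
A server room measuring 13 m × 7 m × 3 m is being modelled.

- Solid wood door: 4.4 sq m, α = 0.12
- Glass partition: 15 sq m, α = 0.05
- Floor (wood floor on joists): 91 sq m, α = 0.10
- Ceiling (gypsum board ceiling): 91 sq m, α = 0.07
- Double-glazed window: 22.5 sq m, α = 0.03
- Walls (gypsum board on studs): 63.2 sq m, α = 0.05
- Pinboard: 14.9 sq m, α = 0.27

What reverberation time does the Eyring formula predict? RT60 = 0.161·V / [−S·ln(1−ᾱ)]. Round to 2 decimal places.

1.71 sec

Total surface area S = 4.4 + 15 + 91 + 91 + 22.5 + 63.2 + 14.9 = 302.0 sq m.
Σ(Sᵢαᵢ) = 4.4·0.12 + 15·0.05 + 91·0.10 + 91·0.07 + 22.5·0.03 + 63.2·0.05 + 14.9·0.27 = 24.606.
Mean coefficient ᾱ = A/S = 0.0815.
−S·ln(1−ᾱ) = −302.0 × ln(1 − 0.0815) = 25.674.
V = 13 × 7 × 3 = 273 m³.
RT60 = 0.161 × 273 / 25.674 = 1.71 s.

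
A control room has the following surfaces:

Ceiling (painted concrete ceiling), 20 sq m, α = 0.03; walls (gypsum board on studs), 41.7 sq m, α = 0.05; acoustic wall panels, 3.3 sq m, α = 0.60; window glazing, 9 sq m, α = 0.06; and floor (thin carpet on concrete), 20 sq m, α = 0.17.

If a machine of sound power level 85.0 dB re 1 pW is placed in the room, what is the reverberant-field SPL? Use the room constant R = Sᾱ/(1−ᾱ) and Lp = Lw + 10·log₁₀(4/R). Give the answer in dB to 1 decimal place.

Σ(Sᵢαᵢ) = 20·0.03 + 41.7·0.05 + 3.3·0.60 + 9·0.06 + 20·0.17 = 8.605; total area S = 94.0 sq m.
ᾱ = 0.0915, so room constant R = A/(1−ᾱ) = 9.472 sq m.
Lp = Lw + 10 log₁₀(4/R) = 85.0 -3.74 = 81.3 dB.

81.3 dB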